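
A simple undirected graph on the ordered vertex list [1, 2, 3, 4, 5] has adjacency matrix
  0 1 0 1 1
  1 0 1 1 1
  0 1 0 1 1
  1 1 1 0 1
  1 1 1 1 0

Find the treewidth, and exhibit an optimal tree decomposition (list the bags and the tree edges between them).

Every bag has size at most 4, so the width is 4 − 1 = 3 and tw(G) ≤ 3. Conversely, {1, 2, 4, 5} is a clique of size 4, and the vertices of any clique must share a bag in every tree decomposition; so some bag has ≥ 4 vertices and tw(G) ≥ 3. Hence tw(G) = 3 exactly.

Treewidth 3.
One such decomposition:
Bags: B1 = {1, 2, 4, 5}  B2 = {2, 3, 4, 5}
Tree: B1–B2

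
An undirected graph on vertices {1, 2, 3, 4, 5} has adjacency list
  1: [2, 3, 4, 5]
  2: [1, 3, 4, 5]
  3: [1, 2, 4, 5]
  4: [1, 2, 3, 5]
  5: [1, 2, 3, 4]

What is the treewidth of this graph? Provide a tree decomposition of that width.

A single bag containing all 5 vertices is trivially a valid decomposition of width 4. For the lower bound, the 5 vertices {1, 2, 3, 4, 5} are pairwise adjacent, and any tree decomposition puts a clique entirely inside one bag — forcing width ≥ 4. Therefore the treewidth is 4.

Treewidth 4.
One optimal decomposition is:
Bags: B1 = {1, 2, 3, 4, 5}
Tree: (single bag)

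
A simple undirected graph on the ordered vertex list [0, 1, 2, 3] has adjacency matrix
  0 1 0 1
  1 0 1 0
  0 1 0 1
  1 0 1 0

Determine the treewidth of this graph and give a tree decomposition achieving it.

The largest bag has 3 vertices, giving width 2; this decomposition certifies tw(G) ≤ 2. The edges 0–3–2–1–0 form a cycle, so G is not a tree and its treewidth is at least 2. The upper and lower bounds meet at 2, so that is the treewidth.

Treewidth 2.
Bags: B1 = {0, 2, 3}  B2 = {0, 1, 2}
Tree: B1–B2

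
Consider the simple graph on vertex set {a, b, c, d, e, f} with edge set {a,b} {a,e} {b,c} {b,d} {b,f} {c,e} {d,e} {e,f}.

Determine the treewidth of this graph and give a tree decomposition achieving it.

Treewidth 2.
One such decomposition:
Bags: B1 = {b, d, e}  B2 = {b, c, e}  B3 = {a, b, e}  B4 = {b, e, f}
Tree: B1–B2, B2–B3, B3–B4

Every bag has size at most 3, so the width is 3 − 1 = 2 and tw(G) ≤ 2. The edges e–d–b–c–e form a cycle, so G is not a tree and its treewidth is at least 2. Therefore the treewidth is 2.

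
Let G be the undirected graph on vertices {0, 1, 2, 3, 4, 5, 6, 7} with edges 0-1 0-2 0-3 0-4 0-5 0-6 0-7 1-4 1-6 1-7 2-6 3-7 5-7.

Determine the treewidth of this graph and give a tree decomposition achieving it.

Every bag has size at most 3, so the width is 3 − 1 = 2 and tw(G) ≤ 2. On the other hand G contains the 3-clique {0, 1, 4}. A clique must lie in a single bag of any decomposition, so no decomposition can have width below 2. The upper and lower bounds meet at 2, so that is the treewidth.

Treewidth 2.
One optimal decomposition is:
Bags: B1 = {0, 3, 7}  B2 = {0, 1, 7}  B3 = {0, 5, 7}  B4 = {0, 1, 4}  B5 = {0, 1, 6}  B6 = {0, 2, 6}
Tree: B1–B2, B1–B3, B2–B4, B2–B5, B5–B6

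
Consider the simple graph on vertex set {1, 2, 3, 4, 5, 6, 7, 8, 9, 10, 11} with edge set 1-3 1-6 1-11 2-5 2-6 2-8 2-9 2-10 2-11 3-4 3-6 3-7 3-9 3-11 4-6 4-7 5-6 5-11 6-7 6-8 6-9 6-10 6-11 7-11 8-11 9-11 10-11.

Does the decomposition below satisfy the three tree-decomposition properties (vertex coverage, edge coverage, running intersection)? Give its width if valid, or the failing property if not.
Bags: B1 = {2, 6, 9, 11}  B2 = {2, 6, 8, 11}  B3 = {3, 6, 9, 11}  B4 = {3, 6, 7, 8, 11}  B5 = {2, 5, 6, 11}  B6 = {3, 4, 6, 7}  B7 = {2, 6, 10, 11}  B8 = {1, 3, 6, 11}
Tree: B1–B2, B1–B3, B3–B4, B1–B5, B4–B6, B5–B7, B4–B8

A tree decomposition must satisfy three properties: every vertex lies in some bag; for every edge, both endpoints lie together in some bag; and for every vertex, the bags containing it form a connected subtree. Here bags containing vertex 8 are not connected in the tree, so the decomposition is invalid.

No — bags containing vertex 8 are not connected in the tree.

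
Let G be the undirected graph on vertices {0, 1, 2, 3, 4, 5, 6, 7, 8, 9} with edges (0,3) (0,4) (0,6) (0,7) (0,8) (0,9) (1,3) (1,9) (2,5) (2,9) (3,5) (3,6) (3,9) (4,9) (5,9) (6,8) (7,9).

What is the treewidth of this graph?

2

A width-2 tree decomposition is:
Bags: B1 = {0, 3, 9}  B2 = {0, 3, 6}  B3 = {0, 4, 9}  B4 = {0, 6, 8}  B5 = {3, 5, 9}  B6 = {2, 5, 9}  B7 = {0, 7, 9}  B8 = {1, 3, 9}
Tree: B1–B2, B1–B3, B2–B4, B1–B5, B5–B6, B3–B7, B1–B8
Each bag holds 3 vertices, so the decomposition has width 2, which upper-bounds the treewidth. For the lower bound, the 3 vertices {0, 6, 8} are pairwise adjacent, and any tree decomposition puts a clique entirely inside one bag — forcing width ≥ 2. Therefore the treewidth is 2.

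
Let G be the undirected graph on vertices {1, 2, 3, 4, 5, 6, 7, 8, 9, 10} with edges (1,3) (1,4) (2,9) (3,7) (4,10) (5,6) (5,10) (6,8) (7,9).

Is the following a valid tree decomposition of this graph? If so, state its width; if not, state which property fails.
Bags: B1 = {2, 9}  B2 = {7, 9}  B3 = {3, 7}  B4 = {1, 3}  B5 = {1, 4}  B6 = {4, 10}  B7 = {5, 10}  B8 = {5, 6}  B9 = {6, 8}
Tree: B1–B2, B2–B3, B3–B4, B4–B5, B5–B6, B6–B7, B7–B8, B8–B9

Yes; width 1.

Checking the three conditions: (i) the bags cover all of {1, 2, 3, 4, 5, 6, 7, 8, 9, 10}; (ii) for each edge, some bag contains both endpoints; (iii) the bags containing any fixed vertex form a subtree. All hold, so the decomposition is valid with width 2 − 1 = 1.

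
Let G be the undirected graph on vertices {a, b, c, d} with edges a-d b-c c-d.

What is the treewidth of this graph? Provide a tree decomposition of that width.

The largest bag has 2 vertices, giving width 1; this decomposition certifies tw(G) ≤ 1. Any graph with an edge has treewidth ≥ 1, and G has the edge d–a. Combining the bounds, tw(G) = 1.

Treewidth 1.
One optimal decomposition is:
Bags: B1 = {a, d}  B2 = {c, d}  B3 = {b, c}
Tree: B1–B2, B2–B3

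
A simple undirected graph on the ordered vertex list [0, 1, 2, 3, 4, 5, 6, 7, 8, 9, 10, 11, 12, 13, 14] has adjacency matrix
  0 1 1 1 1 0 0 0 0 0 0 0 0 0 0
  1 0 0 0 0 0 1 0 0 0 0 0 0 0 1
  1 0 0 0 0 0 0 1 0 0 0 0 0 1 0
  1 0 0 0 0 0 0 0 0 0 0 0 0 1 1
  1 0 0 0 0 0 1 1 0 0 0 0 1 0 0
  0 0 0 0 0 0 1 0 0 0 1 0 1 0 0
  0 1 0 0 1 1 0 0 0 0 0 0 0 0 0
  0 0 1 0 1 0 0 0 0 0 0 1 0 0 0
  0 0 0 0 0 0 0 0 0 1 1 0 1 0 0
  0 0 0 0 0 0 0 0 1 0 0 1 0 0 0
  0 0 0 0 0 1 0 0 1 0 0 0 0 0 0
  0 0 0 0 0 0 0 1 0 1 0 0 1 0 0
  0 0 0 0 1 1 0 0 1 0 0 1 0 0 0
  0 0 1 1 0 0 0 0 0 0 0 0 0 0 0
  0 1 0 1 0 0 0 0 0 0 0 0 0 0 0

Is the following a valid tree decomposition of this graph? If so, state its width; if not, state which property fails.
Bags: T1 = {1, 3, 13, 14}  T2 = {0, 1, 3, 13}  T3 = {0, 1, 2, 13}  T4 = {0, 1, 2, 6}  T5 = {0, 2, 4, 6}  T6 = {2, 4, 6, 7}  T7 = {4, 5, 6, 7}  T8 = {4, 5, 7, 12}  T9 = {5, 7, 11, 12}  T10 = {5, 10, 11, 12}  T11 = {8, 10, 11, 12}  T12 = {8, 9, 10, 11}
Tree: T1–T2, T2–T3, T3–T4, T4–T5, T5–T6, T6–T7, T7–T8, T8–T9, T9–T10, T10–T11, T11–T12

Checking the three conditions: (i) the bags cover all of {0, 1, 2, 3, 4, 5, 6, 7, 8, 9, 10, 11, 12, 13, 14}; (ii) for each edge, some bag contains both endpoints; (iii) the bags containing any fixed vertex form a subtree. All hold, so the decomposition is valid with width 4 − 1 = 3.

Yes; width 3.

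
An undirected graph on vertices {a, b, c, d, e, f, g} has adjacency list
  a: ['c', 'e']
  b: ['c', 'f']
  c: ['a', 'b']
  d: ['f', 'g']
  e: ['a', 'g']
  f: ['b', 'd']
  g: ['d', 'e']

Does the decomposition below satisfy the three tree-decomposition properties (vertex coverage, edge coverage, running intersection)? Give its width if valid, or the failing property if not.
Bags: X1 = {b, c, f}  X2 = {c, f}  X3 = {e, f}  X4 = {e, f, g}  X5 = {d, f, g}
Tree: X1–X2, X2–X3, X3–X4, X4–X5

A tree decomposition must satisfy three properties: every vertex lies in some bag; for every edge, both endpoints lie together in some bag; and for every vertex, the bags containing it form a connected subtree. Here vertex a appears in no bag, so the decomposition is invalid.

No — vertex a appears in no bag.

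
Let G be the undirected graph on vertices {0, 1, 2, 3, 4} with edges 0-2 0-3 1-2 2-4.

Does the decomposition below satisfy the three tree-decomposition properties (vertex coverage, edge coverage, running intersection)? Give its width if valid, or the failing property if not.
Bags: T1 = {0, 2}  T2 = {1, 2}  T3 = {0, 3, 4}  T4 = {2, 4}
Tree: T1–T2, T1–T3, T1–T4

A tree decomposition must satisfy three properties: every vertex lies in some bag; for every edge, both endpoints lie together in some bag; and for every vertex, the bags containing it form a connected subtree. Here bags containing vertex 4 are not connected in the tree, so the decomposition is invalid.

No — bags containing vertex 4 are not connected in the tree.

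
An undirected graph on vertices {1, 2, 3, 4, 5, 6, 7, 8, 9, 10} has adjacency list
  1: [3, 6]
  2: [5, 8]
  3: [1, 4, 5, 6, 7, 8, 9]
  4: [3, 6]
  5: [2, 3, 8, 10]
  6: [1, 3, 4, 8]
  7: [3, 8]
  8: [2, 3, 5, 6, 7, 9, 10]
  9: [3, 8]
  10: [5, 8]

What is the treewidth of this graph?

2

A width-2 tree decomposition is:
Bags: B1 = {3, 5, 8}  B2 = {3, 6, 8}  B3 = {3, 7, 8}  B4 = {3, 8, 9}  B5 = {2, 5, 8}  B6 = {3, 4, 6}  B7 = {5, 8, 10}  B8 = {1, 3, 6}
Tree: B1–B2, B1–B3, B2–B4, B1–B5, B2–B6, B1–B7, B2–B8
Every bag has size at most 3, so the width is 3 − 1 = 2 and tw(G) ≤ 2. On the other hand G contains the 3-clique {5, 8, 10}. A clique must lie in a single bag of any decomposition, so no decomposition can have width below 2. Combining the bounds, tw(G) = 2.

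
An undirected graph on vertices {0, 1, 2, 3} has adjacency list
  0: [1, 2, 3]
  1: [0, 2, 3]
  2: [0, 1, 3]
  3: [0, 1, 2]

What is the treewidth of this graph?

3

A width-3 tree decomposition is:
Bags: B1 = {0, 1, 2, 3}
Tree: (single bag)
With just one bag of size 4, the width is 4 − 1 = 3, so tw(G) ≤ 3. On the other hand G contains the 4-clique {0, 1, 2, 3}. A clique must lie in a single bag of any decomposition, so no decomposition can have width below 3. Therefore the treewidth is 3.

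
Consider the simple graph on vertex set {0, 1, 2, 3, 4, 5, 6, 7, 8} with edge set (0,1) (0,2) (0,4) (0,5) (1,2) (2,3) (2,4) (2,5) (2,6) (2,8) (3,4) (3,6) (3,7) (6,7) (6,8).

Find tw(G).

2

A width-2 tree decomposition is:
Bags: B1 = {2, 3, 4}  B2 = {0, 2, 4}  B3 = {2, 3, 6}  B4 = {3, 6, 7}  B5 = {0, 1, 2}  B6 = {2, 6, 8}  B7 = {0, 2, 5}
Tree: B1–B2, B1–B3, B3–B4, B2–B5, B3–B6, B5–B7
The largest bag has 3 vertices, giving width 2; this decomposition certifies tw(G) ≤ 2. Conversely, {0, 1, 2} is a clique of size 3, and the vertices of any clique must share a bag in every tree decomposition; so some bag has ≥ 3 vertices and tw(G) ≥ 2. Combining the bounds, tw(G) = 2.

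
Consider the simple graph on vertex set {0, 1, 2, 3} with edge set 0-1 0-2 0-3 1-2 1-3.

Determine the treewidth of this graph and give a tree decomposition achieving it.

The largest bag has 3 vertices, giving width 2; this decomposition certifies tw(G) ≤ 2. On the other hand G contains the 3-clique {0, 1, 2}. A clique must lie in a single bag of any decomposition, so no decomposition can have width below 2. Therefore the treewidth is 2.

Treewidth 2.
One optimal decomposition is:
Bags: B1 = {0, 1, 2}  B2 = {0, 1, 3}
Tree: B1–B2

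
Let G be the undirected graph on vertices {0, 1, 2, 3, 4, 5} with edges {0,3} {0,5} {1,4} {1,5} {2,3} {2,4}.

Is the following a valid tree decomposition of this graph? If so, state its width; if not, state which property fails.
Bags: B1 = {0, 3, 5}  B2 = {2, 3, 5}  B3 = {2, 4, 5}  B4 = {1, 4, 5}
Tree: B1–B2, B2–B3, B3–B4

Vertex coverage: the bags together contain {0, 1, 2, 3, 4, 5}, the full vertex set. Edge coverage: each edge of G has both endpoints in at least one bag. Running intersection: for every vertex, the bags containing it form a connected subtree. All three properties hold, so this is a valid tree decomposition of width max|bag| − 1 = 2, and hence tw(G) ≤ 2.

Yes; width 2.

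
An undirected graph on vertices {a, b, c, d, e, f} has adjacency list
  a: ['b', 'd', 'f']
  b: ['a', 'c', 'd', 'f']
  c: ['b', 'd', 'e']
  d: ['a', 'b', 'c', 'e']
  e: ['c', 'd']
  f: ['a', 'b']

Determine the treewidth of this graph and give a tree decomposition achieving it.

Every bag has size at most 3, so the width is 3 − 1 = 2 and tw(G) ≤ 2. Conversely, {c, d, e} is a clique of size 3, and the vertices of any clique must share a bag in every tree decomposition; so some bag has ≥ 3 vertices and tw(G) ≥ 2. The upper and lower bounds meet at 2, so that is the treewidth.

Treewidth 2.
Bags: B1 = {a, b, d}  B2 = {b, c, d}  B3 = {c, d, e}  B4 = {a, b, f}
Tree: B1–B2, B2–B3, B1–B4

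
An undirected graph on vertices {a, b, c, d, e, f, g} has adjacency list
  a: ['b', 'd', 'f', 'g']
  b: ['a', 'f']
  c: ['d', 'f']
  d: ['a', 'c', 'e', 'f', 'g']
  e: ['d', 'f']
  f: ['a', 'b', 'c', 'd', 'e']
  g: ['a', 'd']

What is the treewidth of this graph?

A width-2 tree decomposition is:
Bags: B1 = {a, d, g}  B2 = {a, d, f}  B3 = {a, b, f}  B4 = {d, e, f}  B5 = {c, d, f}
Tree: B1–B2, B2–B3, B2–B4, B4–B5
Each bag holds 3 vertices, so the decomposition has width 2, which upper-bounds the treewidth. On the other hand G contains the 3-clique {a, d, g}. A clique must lie in a single bag of any decomposition, so no decomposition can have width below 2. The upper and lower bounds meet at 2, so that is the treewidth.

2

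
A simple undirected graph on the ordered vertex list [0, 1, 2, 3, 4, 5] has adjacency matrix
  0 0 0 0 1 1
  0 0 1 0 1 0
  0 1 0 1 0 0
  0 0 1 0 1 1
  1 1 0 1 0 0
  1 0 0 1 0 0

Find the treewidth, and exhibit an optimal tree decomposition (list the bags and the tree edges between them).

Every bag has size at most 3, so the width is 3 − 1 = 2 and tw(G) ≤ 2. For the lower bound, G contains the cycle 1–2–3–4–1, so G is not a forest; only forests have treewidth ≤ 1, hence tw(G) ≥ 2. The upper and lower bounds meet at 2, so that is the treewidth.

Treewidth 2.
One optimal decomposition is:
Bags: B1 = {1, 2, 4}  B2 = {2, 3, 4}  B3 = {0, 3, 4}  B4 = {0, 3, 5}
Tree: B1–B2, B2–B3, B3–B4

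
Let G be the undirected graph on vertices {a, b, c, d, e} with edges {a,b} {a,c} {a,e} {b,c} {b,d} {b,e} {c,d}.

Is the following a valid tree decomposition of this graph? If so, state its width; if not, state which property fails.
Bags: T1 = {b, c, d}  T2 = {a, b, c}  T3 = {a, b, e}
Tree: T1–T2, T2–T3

Vertex coverage: the bags together contain {a, b, c, d, e}, the full vertex set. Edge coverage: each edge of G has both endpoints in at least one bag. Running intersection: for every vertex, the bags containing it form a connected subtree. All three properties hold, so this is a valid tree decomposition of width max|bag| − 1 = 2, and hence tw(G) ≤ 2.

Yes; width 2.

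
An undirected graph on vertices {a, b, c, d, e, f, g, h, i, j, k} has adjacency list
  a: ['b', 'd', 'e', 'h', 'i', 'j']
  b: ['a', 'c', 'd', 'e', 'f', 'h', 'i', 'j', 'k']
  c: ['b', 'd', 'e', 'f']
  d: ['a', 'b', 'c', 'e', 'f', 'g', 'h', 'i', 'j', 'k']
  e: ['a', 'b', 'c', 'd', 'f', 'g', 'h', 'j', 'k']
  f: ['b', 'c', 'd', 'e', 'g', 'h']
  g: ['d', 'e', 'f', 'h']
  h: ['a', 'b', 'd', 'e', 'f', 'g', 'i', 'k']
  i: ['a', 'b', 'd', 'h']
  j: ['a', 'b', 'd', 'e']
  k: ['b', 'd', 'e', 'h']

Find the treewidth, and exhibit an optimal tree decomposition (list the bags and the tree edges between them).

Every bag has size at most 5, so the width is 5 − 1 = 4 and tw(G) ≤ 4. Conversely, {d, e, f, g, h} is a clique of size 5, and the vertices of any clique must share a bag in every tree decomposition; so some bag has ≥ 5 vertices and tw(G) ≥ 4. Hence tw(G) = 4 exactly.

Treewidth 4.
One optimal decomposition is:
Bags: B1 = {b, d, e, h, k}  B2 = {b, d, e, f, h}  B3 = {b, c, d, e, f}  B4 = {a, b, d, e, h}  B5 = {d, e, f, g, h}  B6 = {a, b, d, h, i}  B7 = {a, b, d, e, j}
Tree: B1–B2, B2–B3, B2–B4, B2–B5, B4–B6, B4–B7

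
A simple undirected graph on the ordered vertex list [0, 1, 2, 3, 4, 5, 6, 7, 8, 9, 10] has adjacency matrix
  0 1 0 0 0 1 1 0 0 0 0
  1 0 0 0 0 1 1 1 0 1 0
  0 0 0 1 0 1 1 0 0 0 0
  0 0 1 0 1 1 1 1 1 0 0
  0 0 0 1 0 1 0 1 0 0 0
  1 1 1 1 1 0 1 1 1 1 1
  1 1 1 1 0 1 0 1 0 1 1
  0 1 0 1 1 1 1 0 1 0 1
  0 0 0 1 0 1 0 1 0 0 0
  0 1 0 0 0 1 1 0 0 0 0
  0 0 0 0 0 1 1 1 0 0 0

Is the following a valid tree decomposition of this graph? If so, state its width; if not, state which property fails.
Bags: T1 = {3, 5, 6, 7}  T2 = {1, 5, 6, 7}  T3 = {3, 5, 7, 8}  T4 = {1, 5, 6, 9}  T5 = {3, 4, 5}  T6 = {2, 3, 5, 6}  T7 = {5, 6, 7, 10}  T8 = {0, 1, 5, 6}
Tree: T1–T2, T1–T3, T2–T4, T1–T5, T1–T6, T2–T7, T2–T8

No — edge (7,4) lies in no bag.

A tree decomposition must satisfy three properties: every vertex lies in some bag; for every edge, both endpoints lie together in some bag; and for every vertex, the bags containing it form a connected subtree. Here edge (7,4) lies in no bag, so the decomposition is invalid.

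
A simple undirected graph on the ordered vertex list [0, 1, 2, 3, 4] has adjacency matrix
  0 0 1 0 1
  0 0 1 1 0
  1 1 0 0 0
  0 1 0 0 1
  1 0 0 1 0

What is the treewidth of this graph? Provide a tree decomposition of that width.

Each bag holds 3 vertices, so the decomposition has width 2, which upper-bounds the treewidth. Since 0–4–3–1–2–0 is a cycle in G, G is not acyclic. Forests are exactly the graphs of treewidth ≤ 1, so tw(G) ≥ 2. The upper and lower bounds meet at 2, so that is the treewidth.

Treewidth 2.
Bags: B1 = {0, 3, 4}  B2 = {0, 1, 3}  B3 = {0, 1, 2}
Tree: B1–B2, B2–B3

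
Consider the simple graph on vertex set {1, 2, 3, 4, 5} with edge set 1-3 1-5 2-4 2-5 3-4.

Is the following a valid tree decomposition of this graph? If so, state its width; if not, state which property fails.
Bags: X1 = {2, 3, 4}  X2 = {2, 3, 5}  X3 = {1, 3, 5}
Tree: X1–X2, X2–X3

Every vertex of G appears in some bag (union = {1, 2, 3, 4, 5}); every edge is covered by a bag; and for each vertex v the set of bags containing v is connected in the bag tree. The decomposition is therefore valid. The largest bag has 3 vertices, so the width is 2.

Yes; width 2.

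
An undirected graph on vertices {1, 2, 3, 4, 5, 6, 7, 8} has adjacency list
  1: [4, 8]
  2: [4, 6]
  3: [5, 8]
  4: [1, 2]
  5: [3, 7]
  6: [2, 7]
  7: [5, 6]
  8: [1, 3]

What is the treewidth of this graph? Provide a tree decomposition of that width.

The largest bag has 3 vertices, giving width 2; this decomposition certifies tw(G) ≤ 2. The edges 3–8–1–4–2–6–7–5–3 form a cycle, so G is not a tree and its treewidth is at least 2. Therefore the treewidth is 2.

Treewidth 2.
One such decomposition:
Bags: B1 = {1, 3, 8}  B2 = {1, 3, 4}  B3 = {2, 3, 4}  B4 = {2, 3, 6}  B5 = {3, 6, 7}  B6 = {3, 5, 7}
Tree: B1–B2, B2–B3, B3–B4, B4–B5, B5–B6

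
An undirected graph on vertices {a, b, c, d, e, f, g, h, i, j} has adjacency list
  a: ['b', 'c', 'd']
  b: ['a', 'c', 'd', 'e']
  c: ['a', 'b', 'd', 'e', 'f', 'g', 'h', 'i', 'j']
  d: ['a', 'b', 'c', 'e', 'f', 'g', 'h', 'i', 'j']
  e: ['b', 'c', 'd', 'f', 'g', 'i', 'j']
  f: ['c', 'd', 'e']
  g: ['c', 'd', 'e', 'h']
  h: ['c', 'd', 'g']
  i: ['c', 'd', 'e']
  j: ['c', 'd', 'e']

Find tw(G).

3

A width-3 tree decomposition is:
Bags: B1 = {b, c, d, e}  B2 = {a, b, c, d}  B3 = {c, d, e, g}  B4 = {c, d, g, h}  B5 = {c, d, e, j}  B6 = {c, d, e, f}  B7 = {c, d, e, i}
Tree: B1–B2, B1–B3, B3–B4, B3–B5, B3–B6, B1–B7
Every bag has size at most 4, so the width is 4 − 1 = 3 and tw(G) ≤ 3. Conversely, {c, d, e, f} is a clique of size 4, and the vertices of any clique must share a bag in every tree decomposition; so some bag has ≥ 4 vertices and tw(G) ≥ 3. Hence tw(G) = 3 exactly.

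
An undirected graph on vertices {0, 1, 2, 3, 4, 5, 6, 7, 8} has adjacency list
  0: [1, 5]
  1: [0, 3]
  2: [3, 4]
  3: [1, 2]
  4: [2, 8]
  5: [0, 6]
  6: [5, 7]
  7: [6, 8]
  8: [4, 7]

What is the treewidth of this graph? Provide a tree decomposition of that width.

Treewidth 2.
One such decomposition:
Bags: B1 = {6, 7, 8}  B2 = {4, 6, 8}  B3 = {2, 4, 6}  B4 = {2, 3, 6}  B5 = {1, 3, 6}  B6 = {0, 1, 6}  B7 = {0, 5, 6}
Tree: B1–B2, B2–B3, B3–B4, B4–B5, B5–B6, B6–B7

Every bag has size at most 3, so the width is 3 − 1 = 2 and tw(G) ≤ 2. Since 6–7–8–4–2–3–1–0–5–6 is a cycle in G, G is not acyclic. Forests are exactly the graphs of treewidth ≤ 1, so tw(G) ≥ 2. The upper and lower bounds meet at 2, so that is the treewidth.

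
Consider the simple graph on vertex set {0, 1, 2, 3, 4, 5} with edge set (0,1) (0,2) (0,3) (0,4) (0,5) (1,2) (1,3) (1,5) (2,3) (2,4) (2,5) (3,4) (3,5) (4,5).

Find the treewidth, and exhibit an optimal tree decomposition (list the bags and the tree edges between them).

Treewidth 4.
One such decomposition:
Bags: B1 = {0, 1, 2, 3, 5}  B2 = {0, 2, 3, 4, 5}
Tree: B1–B2

Each bag holds 5 vertices, so the decomposition has width 4, which upper-bounds the treewidth. For the lower bound, the 5 vertices {0, 1, 2, 3, 5} are pairwise adjacent, and any tree decomposition puts a clique entirely inside one bag — forcing width ≥ 4. Combining the bounds, tw(G) = 4.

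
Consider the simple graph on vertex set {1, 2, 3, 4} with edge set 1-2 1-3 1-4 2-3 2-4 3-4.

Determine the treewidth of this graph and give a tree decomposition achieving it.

Treewidth 3.
Bags: B1 = {1, 2, 3, 4}
Tree: (single bag)

A single bag containing all 4 vertices is trivially a valid decomposition of width 3. For the lower bound, the 4 vertices {1, 2, 3, 4} are pairwise adjacent, and any tree decomposition puts a clique entirely inside one bag — forcing width ≥ 3. Therefore the treewidth is 3.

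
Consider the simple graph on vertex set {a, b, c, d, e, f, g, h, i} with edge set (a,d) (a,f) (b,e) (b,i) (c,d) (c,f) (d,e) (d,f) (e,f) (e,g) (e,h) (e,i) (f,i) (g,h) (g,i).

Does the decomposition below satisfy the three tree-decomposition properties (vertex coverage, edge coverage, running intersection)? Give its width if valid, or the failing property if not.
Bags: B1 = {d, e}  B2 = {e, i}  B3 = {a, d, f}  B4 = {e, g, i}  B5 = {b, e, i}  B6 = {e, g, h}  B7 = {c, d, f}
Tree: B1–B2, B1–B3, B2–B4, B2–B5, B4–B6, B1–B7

A tree decomposition must satisfy three properties: every vertex lies in some bag; for every edge, both endpoints lie together in some bag; and for every vertex, the bags containing it form a connected subtree. Here edge (f,e) lies in no bag, so the decomposition is invalid.

No — edge (f,e) lies in no bag.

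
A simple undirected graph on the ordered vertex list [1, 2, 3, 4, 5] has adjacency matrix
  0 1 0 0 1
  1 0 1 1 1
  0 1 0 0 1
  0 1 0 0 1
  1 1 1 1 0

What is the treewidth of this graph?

2

A width-2 tree decomposition is:
Bags: B1 = {2, 4, 5}  B2 = {2, 3, 5}  B3 = {1, 2, 5}
Tree: B1–B2, B2–B3
Each bag holds 3 vertices, so the decomposition has width 2, which upper-bounds the treewidth. For the lower bound, the 3 vertices {1, 2, 5} are pairwise adjacent, and any tree decomposition puts a clique entirely inside one bag — forcing width ≥ 2. Combining the bounds, tw(G) = 2.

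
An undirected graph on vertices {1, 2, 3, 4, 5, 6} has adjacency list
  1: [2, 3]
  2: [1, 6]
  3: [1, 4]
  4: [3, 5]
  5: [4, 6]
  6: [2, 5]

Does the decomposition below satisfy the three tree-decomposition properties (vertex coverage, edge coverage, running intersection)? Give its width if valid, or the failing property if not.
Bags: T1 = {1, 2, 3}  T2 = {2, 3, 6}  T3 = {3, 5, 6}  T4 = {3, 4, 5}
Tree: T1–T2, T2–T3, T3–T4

Checking the three conditions: (i) the bags cover all of {1, 2, 3, 4, 5, 6}; (ii) for each edge, some bag contains both endpoints; (iii) the bags containing any fixed vertex form a subtree. All hold, so the decomposition is valid with width 3 − 1 = 2.

Yes; width 2.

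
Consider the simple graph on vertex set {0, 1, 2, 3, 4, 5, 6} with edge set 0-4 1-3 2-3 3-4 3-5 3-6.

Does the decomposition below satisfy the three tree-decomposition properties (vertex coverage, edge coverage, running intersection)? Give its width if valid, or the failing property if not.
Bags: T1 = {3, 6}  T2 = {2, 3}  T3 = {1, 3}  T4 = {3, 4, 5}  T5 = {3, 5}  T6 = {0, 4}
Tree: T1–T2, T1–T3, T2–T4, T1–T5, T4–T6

No — bags containing vertex 5 are not connected in the tree.

A tree decomposition must satisfy three properties: every vertex lies in some bag; for every edge, both endpoints lie together in some bag; and for every vertex, the bags containing it form a connected subtree. Here bags containing vertex 5 are not connected in the tree, so the decomposition is invalid.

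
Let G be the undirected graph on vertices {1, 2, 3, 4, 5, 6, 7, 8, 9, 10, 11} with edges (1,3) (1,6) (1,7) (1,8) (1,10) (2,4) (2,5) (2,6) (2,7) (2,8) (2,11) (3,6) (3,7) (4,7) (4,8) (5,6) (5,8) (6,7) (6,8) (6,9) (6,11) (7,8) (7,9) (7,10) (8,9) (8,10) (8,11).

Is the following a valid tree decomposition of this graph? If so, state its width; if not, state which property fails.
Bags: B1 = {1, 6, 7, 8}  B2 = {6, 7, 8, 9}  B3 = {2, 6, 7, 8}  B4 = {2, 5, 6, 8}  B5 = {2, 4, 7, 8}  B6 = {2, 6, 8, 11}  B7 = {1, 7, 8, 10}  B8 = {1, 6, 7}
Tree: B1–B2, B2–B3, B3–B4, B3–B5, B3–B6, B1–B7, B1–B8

A tree decomposition must satisfy three properties: every vertex lies in some bag; for every edge, both endpoints lie together in some bag; and for every vertex, the bags containing it form a connected subtree. Here vertex 3 appears in no bag, so the decomposition is invalid.

No — vertex 3 appears in no bag.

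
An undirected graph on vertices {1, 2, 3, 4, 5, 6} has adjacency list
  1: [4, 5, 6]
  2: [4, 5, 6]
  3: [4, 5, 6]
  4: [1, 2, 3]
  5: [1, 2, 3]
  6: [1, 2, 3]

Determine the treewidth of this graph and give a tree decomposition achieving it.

Every bag has size at most 4, so the width is 4 − 1 = 3 and tw(G) ≤ 3. For the lower bound: the 4 vertex sets {3,4}, {2,6}, {5}, {1} are disjoint, each induces a connected subgraph, and every pair is joined by at least one edge of G. Contracting each set to a single vertex therefore yields K_{4} as a minor, and since treewidth is minor-monotone, tw(G) ≥ tw(K_{4}) = 3. Therefore the treewidth is 3.

Treewidth 3.
One such decomposition:
Bags: B1 = {3, 4, 5, 6}  B2 = {2, 4, 5, 6}  B3 = {1, 4, 5, 6}
Tree: B1–B2, B2–B3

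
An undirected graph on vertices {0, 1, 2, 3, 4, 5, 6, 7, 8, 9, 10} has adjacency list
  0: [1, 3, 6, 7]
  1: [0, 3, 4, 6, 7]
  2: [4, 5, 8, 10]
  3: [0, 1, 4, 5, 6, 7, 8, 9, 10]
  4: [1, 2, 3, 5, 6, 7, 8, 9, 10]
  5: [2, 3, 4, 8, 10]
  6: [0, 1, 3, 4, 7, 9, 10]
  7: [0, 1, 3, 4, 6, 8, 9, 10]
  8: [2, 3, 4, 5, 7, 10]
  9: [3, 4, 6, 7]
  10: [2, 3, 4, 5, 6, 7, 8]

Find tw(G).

4

A width-4 tree decomposition is:
Bags: B1 = {3, 4, 6, 7, 10}  B2 = {1, 3, 4, 6, 7}  B3 = {3, 4, 7, 8, 10}  B4 = {0, 1, 3, 6, 7}  B5 = {3, 4, 5, 8, 10}  B6 = {2, 4, 5, 8, 10}  B7 = {3, 4, 6, 7, 9}
Tree: B1–B2, B1–B3, B2–B4, B3–B5, B5–B6, B1–B7
The largest bag has 5 vertices, giving width 4; this decomposition certifies tw(G) ≤ 4. Conversely, {2, 4, 5, 8, 10} is a clique of size 5, and the vertices of any clique must share a bag in every tree decomposition; so some bag has ≥ 5 vertices and tw(G) ≥ 4. Therefore the treewidth is 4.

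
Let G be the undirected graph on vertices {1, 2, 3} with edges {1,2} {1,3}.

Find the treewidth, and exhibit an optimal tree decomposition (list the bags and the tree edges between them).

Treewidth 1.
Bags: B1 = {1, 2}  B2 = {1, 3}
Tree: B1–B2

Every bag has size at most 2, so the width is 2 − 1 = 1 and tw(G) ≤ 1. Since G has at least one edge (e.g. 2–1), it is not an edgeless graph, so tw(G) ≥ 1. Hence tw(G) = 1 exactly.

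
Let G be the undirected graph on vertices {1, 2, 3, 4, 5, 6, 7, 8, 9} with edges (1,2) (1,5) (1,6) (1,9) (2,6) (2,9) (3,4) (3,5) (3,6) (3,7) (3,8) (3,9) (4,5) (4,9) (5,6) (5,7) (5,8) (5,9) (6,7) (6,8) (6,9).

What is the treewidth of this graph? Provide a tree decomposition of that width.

Each bag holds 4 vertices, so the decomposition has width 3, which upper-bounds the treewidth. Conversely, {1, 2, 6, 9} is a clique of size 4, and the vertices of any clique must share a bag in every tree decomposition; so some bag has ≥ 4 vertices and tw(G) ≥ 3. Hence tw(G) = 3 exactly.

Treewidth 3.
One such decomposition:
Bags: B1 = {1, 5, 6, 9}  B2 = {3, 5, 6, 9}  B3 = {3, 5, 6, 8}  B4 = {3, 5, 6, 7}  B5 = {3, 4, 5, 9}  B6 = {1, 2, 6, 9}
Tree: B1–B2, B2–B3, B2–B4, B2–B5, B1–B6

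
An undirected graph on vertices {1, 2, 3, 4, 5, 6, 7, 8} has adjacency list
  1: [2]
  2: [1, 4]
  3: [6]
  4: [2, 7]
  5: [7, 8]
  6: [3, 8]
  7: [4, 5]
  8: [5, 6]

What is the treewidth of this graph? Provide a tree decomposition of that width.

The largest bag has 2 vertices, giving width 1; this decomposition certifies tw(G) ≤ 1. Since G has at least one edge (e.g. 1–2), it is not an edgeless graph, so tw(G) ≥ 1. Combining the bounds, tw(G) = 1.

Treewidth 1.
One optimal decomposition is:
Bags: B1 = {1, 2}  B2 = {2, 4}  B3 = {4, 7}  B4 = {5, 7}  B5 = {5, 8}  B6 = {6, 8}  B7 = {3, 6}
Tree: B1–B2, B2–B3, B3–B4, B4–B5, B5–B6, B6–B7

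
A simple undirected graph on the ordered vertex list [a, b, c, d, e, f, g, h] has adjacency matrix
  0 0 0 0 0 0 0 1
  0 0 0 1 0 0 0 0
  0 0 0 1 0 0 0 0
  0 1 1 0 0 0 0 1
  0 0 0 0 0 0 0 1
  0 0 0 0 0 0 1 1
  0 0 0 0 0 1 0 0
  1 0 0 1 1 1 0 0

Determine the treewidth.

1

A width-1 tree decomposition is:
Bags: B1 = {a, h}  B2 = {f, h}  B3 = {d, h}  B4 = {f, g}  B5 = {c, d}  B6 = {b, d}  B7 = {e, h}
Tree: B1–B2, B1–B3, B2–B4, B3–B5, B5–B6, B2–B7
Each bag holds 2 vertices, so the decomposition has width 1, which upper-bounds the treewidth. G has an edge, so its treewidth is at least 1. Combining the bounds, tw(G) = 1.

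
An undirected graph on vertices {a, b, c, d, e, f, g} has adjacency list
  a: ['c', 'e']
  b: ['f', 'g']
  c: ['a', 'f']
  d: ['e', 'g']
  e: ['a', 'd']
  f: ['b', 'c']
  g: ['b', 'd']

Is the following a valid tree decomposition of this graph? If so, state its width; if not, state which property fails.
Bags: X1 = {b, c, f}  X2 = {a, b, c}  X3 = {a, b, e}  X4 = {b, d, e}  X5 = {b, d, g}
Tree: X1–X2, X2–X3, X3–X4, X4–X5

Yes; width 2.

Every vertex of G appears in some bag (union = {a, b, c, d, e, f, g}); every edge is covered by a bag; and for each vertex v the set of bags containing v is connected in the bag tree. The decomposition is therefore valid. The largest bag has 3 vertices, so the width is 2.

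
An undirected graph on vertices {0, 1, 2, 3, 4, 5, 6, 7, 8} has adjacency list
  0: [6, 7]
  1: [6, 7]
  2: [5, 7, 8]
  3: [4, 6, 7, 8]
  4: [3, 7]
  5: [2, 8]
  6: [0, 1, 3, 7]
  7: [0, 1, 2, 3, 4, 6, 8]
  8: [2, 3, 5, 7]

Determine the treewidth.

A width-2 tree decomposition is:
Bags: B1 = {3, 6, 7}  B2 = {3, 7, 8}  B3 = {2, 7, 8}  B4 = {2, 5, 8}  B5 = {1, 6, 7}  B6 = {3, 4, 7}  B7 = {0, 6, 7}
Tree: B1–B2, B2–B3, B3–B4, B1–B5, B1–B6, B5–B7
Each bag holds 3 vertices, so the decomposition has width 2, which upper-bounds the treewidth. Conversely, {2, 5, 8} is a clique of size 3, and the vertices of any clique must share a bag in every tree decomposition; so some bag has ≥ 3 vertices and tw(G) ≥ 2. Hence tw(G) = 2 exactly.

2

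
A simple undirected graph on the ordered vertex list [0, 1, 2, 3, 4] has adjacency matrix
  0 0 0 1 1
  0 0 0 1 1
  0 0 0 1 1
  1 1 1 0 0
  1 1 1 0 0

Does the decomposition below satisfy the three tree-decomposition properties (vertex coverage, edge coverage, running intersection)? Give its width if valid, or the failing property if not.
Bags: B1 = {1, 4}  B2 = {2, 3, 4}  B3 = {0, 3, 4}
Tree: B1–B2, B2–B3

No — edge (3,1) lies in no bag.

A tree decomposition must satisfy three properties: every vertex lies in some bag; for every edge, both endpoints lie together in some bag; and for every vertex, the bags containing it form a connected subtree. Here edge (3,1) lies in no bag, so the decomposition is invalid.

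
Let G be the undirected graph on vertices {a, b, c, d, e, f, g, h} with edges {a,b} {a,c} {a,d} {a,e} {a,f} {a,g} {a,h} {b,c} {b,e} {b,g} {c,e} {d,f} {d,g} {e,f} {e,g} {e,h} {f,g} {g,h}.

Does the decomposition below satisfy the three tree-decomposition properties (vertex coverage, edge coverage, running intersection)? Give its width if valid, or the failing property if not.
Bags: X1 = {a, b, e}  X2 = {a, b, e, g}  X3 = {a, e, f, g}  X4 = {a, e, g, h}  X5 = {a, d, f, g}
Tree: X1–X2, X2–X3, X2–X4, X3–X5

A tree decomposition must satisfy three properties: every vertex lies in some bag; for every edge, both endpoints lie together in some bag; and for every vertex, the bags containing it form a connected subtree. Here vertex c appears in no bag, so the decomposition is invalid.

No — vertex c appears in no bag.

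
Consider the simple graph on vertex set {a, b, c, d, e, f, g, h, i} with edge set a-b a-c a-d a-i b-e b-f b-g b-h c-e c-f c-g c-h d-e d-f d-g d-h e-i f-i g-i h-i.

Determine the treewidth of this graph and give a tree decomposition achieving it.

The largest bag has 5 vertices, giving width 4; this decomposition certifies tw(G) ≤ 4. For the lower bound: the 5 vertex sets {h,i}, {a,b}, {d,e}, {c}, {f} are disjoint, each induces a connected subgraph, and every pair is joined by at least one edge of G. Contracting each set to a single vertex therefore yields K_{5} as a minor, and since treewidth is minor-monotone, tw(G) ≥ tw(K_{5}) = 4. The upper and lower bounds meet at 4, so that is the treewidth.

Treewidth 4.
Bags: B1 = {b, c, d, h, i}  B2 = {a, b, c, d, i}  B3 = {b, c, d, e, i}  B4 = {b, c, d, f, i}  B5 = {b, c, d, g, i}
Tree: B1–B2, B2–B3, B3–B4, B4–B5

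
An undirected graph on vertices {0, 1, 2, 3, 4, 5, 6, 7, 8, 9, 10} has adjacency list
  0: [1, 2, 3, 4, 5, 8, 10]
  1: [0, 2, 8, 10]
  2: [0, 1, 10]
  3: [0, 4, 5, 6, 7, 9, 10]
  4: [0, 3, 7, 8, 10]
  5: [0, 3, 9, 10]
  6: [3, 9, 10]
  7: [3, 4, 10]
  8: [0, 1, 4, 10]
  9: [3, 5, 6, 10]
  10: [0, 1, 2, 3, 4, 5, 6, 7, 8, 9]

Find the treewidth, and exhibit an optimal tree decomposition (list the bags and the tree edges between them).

The largest bag has 4 vertices, giving width 3; this decomposition certifies tw(G) ≤ 3. For the lower bound, the 4 vertices {0, 1, 8, 10} are pairwise adjacent, and any tree decomposition puts a clique entirely inside one bag — forcing width ≥ 3. Hence tw(G) = 3 exactly.

Treewidth 3.
One optimal decomposition is:
Bags: B1 = {0, 3, 4, 10}  B2 = {3, 4, 7, 10}  B3 = {0, 3, 5, 10}  B4 = {0, 4, 8, 10}  B5 = {0, 1, 8, 10}  B6 = {0, 1, 2, 10}  B7 = {3, 5, 9, 10}  B8 = {3, 6, 9, 10}
Tree: B1–B2, B1–B3, B1–B4, B4–B5, B5–B6, B3–B7, B7–B8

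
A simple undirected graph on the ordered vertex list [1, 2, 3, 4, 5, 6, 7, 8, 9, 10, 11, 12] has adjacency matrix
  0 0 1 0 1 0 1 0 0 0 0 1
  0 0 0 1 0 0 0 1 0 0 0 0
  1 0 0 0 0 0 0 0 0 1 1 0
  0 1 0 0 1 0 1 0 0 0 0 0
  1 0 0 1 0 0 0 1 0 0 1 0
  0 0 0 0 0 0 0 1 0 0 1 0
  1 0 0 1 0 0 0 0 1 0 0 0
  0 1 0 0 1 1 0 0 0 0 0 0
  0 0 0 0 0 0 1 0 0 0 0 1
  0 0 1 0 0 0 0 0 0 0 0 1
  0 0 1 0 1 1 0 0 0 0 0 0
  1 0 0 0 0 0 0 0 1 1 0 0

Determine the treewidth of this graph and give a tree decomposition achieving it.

Treewidth 3.
Bags: B1 = {7, 9, 10, 12}  B2 = {1, 7, 10, 12}  B3 = {1, 3, 7, 10}  B4 = {1, 3, 4, 7}  B5 = {1, 3, 4, 5}  B6 = {3, 4, 5, 11}  B7 = {2, 4, 5, 11}  B8 = {2, 5, 8, 11}  B9 = {2, 6, 8, 11}
Tree: B1–B2, B2–B3, B3–B4, B4–B5, B5–B6, B6–B7, B7–B8, B8–B9

Each bag holds 4 vertices, so the decomposition has width 3, which upper-bounds the treewidth. For the lower bound: the 4 vertex sets {9,10,12}, {7}, {1}, {3,4,5,11} are disjoint, each induces a connected subgraph, and every pair is joined by at least one edge of G. Contracting each set to a single vertex therefore yields K_{4} as a minor, and since treewidth is minor-monotone, tw(G) ≥ tw(K_{4}) = 3. Therefore the treewidth is 3.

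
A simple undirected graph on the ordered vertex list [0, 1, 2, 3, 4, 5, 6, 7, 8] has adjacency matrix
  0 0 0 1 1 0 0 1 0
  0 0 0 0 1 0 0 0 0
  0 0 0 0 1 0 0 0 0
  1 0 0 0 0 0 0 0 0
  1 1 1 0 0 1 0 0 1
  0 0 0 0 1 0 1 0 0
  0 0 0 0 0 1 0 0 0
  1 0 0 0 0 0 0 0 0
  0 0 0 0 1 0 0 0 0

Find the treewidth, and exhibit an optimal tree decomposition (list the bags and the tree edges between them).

Each bag holds 2 vertices, so the decomposition has width 1, which upper-bounds the treewidth. G has an edge, so its treewidth is at least 1. The upper and lower bounds meet at 1, so that is the treewidth.

Treewidth 1.
One optimal decomposition is:
Bags: B1 = {1, 4}  B2 = {0, 4}  B3 = {4, 5}  B4 = {0, 7}  B5 = {5, 6}  B6 = {2, 4}  B7 = {4, 8}  B8 = {0, 3}
Tree: B1–B2, B2–B3, B2–B4, B3–B5, B3–B6, B2–B7, B2–B8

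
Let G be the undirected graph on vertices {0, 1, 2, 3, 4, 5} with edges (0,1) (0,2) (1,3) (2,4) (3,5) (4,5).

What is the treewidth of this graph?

2

A width-2 tree decomposition is:
Bags: B1 = {3, 4, 5}  B2 = {2, 3, 4}  B3 = {0, 2, 3}  B4 = {0, 1, 3}
Tree: B1–B2, B2–B3, B3–B4
The largest bag has 3 vertices, giving width 2; this decomposition certifies tw(G) ≤ 2. The edges 3–5–4–2–0–1–3 form a cycle, so G is not a tree and its treewidth is at least 2. The upper and lower bounds meet at 2, so that is the treewidth.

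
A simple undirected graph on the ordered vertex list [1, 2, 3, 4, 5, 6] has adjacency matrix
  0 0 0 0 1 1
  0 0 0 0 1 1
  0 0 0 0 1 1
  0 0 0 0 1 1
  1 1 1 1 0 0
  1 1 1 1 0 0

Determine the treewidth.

A width-2 tree decomposition is:
Bags: B1 = {3, 5, 6}  B2 = {4, 5, 6}  B3 = {1, 5, 6}  B4 = {2, 5, 6}
Tree: B1–B2, B2–B3, B3–B4
Every bag has size at most 3, so the width is 3 − 1 = 2 and tw(G) ≤ 2. For the lower bound, G contains the cycle 3–6–4–5–3, so G is not a forest; only forests have treewidth ≤ 1, hence tw(G) ≥ 2. Hence tw(G) = 2 exactly.

2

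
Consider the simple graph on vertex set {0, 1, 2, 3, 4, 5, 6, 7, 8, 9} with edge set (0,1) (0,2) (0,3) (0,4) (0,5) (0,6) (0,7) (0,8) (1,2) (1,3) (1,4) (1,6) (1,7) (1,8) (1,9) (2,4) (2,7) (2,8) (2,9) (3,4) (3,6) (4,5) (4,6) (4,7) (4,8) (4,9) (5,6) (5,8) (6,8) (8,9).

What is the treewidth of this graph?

4

A width-4 tree decomposition is:
Bags: B1 = {0, 1, 4, 6, 8}  B2 = {0, 1, 2, 4, 8}  B3 = {0, 1, 3, 4, 6}  B4 = {0, 1, 2, 4, 7}  B5 = {1, 2, 4, 8, 9}  B6 = {0, 4, 5, 6, 8}
Tree: B1–B2, B1–B3, B2–B4, B2–B5, B1–B6
Every bag has size at most 5, so the width is 5 − 1 = 4 and tw(G) ≤ 4. On the other hand G contains the 5-clique {0, 1, 2, 4, 8}. A clique must lie in a single bag of any decomposition, so no decomposition can have width below 4. The upper and lower bounds meet at 4, so that is the treewidth.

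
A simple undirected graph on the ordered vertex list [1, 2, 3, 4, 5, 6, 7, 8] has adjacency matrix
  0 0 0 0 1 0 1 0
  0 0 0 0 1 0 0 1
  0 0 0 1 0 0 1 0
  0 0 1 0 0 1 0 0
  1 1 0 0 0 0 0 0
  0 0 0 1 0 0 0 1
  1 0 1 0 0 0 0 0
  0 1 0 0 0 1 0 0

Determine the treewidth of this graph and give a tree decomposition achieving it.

Every bag has size at most 3, so the width is 3 − 1 = 2 and tw(G) ≤ 2. For the lower bound, G contains the cycle 1–7–3–4–6–8–2–5–1, so G is not a forest; only forests have treewidth ≤ 1, hence tw(G) ≥ 2. Hence tw(G) = 2 exactly.

Treewidth 2.
One optimal decomposition is:
Bags: B1 = {1, 3, 7}  B2 = {1, 3, 4}  B3 = {1, 4, 6}  B4 = {1, 6, 8}  B5 = {1, 2, 8}  B6 = {1, 2, 5}
Tree: B1–B2, B2–B3, B3–B4, B4–B5, B5–B6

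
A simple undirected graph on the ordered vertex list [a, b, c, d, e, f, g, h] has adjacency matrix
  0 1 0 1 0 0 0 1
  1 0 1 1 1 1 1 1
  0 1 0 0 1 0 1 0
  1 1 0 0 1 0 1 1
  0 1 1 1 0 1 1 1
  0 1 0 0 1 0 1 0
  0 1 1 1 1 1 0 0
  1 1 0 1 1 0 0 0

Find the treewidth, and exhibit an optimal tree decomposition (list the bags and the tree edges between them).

Each bag holds 4 vertices, so the decomposition has width 3, which upper-bounds the treewidth. Conversely, {b, d, e, g} is a clique of size 4, and the vertices of any clique must share a bag in every tree decomposition; so some bag has ≥ 4 vertices and tw(G) ≥ 3. Hence tw(G) = 3 exactly.

Treewidth 3.
One optimal decomposition is:
Bags: B1 = {b, e, f, g}  B2 = {b, d, e, g}  B3 = {b, d, e, h}  B4 = {a, b, d, h}  B5 = {b, c, e, g}
Tree: B1–B2, B2–B3, B3–B4, B2–B5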